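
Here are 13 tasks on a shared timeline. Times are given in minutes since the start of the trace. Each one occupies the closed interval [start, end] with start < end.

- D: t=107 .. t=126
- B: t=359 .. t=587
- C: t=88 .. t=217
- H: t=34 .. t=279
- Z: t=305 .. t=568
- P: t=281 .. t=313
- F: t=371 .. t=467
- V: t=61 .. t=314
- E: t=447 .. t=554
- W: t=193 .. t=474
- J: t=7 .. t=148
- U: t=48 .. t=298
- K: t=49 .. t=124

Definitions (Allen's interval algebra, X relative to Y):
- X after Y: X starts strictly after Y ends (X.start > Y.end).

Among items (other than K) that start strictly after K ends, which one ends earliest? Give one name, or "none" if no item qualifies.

Target K = [t=49, t=124].
B [t=359, t=587] → after → candidate.
C [t=88, t=217] → overlapped-by → excluded.
D [t=107, t=126] → overlapped-by → excluded.
E [t=447, t=554] → after → candidate.
F [t=371, t=467] → after → candidate.
H [t=34, t=279] → contains → excluded.
J [t=7, t=148] → contains → excluded.
P [t=281, t=313] → after → candidate.
U [t=48, t=298] → contains → excluded.
V [t=61, t=314] → overlapped-by → excluded.
W [t=193, t=474] → after → candidate.
Z [t=305, t=568] → after → candidate.
Among candidates, earliest end is t=313 → P.

P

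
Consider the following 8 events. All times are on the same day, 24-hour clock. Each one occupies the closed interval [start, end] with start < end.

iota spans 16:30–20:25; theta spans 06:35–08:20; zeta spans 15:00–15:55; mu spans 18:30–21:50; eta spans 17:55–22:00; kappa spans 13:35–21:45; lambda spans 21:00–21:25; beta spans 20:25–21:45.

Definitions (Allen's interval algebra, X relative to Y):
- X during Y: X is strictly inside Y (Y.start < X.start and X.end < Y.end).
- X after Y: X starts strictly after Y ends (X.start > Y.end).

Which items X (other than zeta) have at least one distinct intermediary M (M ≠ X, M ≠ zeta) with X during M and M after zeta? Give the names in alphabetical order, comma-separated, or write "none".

Target zeta = [15:00, 15:55].
Intermediaries M with M after zeta: beta, eta, iota, lambda, mu.
Via beta — items with X during beta: lambda.
Via eta — items with X during eta: beta, lambda, mu.
Via iota — items with X during iota: none.
Via lambda — items with X during lambda: none.
Via mu — items with X during mu: beta, lambda.
Union: beta, lambda, mu.

beta, lambda, mu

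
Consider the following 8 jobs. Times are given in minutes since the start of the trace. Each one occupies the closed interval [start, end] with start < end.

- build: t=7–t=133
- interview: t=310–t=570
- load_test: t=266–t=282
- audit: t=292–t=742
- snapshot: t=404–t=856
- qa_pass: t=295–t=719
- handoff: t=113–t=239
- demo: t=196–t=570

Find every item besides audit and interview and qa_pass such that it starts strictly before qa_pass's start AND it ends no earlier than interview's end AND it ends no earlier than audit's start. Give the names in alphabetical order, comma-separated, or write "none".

Conditions: its start is strictly before qa_pass's start (X.start < t=295) AND its end is no earlier than interview's end (X.end >= t=570) AND its end is no earlier than audit's start (X.end >= t=292).
build: start t=7 < t=295? ✓; end t=133 >= t=570? ✗; end t=133 >= t=292? ✗ → no.
demo: start t=196 < t=295? ✓; end t=570 >= t=570? ✓; end t=570 >= t=292? ✓ → yes.
handoff: start t=113 < t=295? ✓; end t=239 >= t=570? ✗; end t=239 >= t=292? ✗ → no.
load_test: start t=266 < t=295? ✓; end t=282 >= t=570? ✗; end t=282 >= t=292? ✗ → no.
snapshot: start t=404 < t=295? ✗; end t=856 >= t=570? ✓; end t=856 >= t=292? ✓ → no.
Result: demo.

demo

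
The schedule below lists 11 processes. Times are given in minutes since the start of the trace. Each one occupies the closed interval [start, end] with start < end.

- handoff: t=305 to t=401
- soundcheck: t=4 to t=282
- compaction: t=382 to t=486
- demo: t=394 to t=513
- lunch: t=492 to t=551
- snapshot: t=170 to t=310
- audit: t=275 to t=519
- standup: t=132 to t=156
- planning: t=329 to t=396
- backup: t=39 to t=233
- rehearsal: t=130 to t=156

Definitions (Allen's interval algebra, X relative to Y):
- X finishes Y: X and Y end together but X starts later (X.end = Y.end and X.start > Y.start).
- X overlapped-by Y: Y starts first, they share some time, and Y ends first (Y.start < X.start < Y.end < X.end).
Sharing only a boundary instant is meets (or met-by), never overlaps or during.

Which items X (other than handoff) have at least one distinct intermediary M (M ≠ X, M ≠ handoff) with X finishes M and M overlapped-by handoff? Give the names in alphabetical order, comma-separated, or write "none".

Target handoff = [t=305, t=401].
Intermediaries M with M overlapped-by handoff: compaction, demo.
Via compaction — items with X finishes compaction: none.
Via demo — items with X finishes demo: none.
Union: none.

none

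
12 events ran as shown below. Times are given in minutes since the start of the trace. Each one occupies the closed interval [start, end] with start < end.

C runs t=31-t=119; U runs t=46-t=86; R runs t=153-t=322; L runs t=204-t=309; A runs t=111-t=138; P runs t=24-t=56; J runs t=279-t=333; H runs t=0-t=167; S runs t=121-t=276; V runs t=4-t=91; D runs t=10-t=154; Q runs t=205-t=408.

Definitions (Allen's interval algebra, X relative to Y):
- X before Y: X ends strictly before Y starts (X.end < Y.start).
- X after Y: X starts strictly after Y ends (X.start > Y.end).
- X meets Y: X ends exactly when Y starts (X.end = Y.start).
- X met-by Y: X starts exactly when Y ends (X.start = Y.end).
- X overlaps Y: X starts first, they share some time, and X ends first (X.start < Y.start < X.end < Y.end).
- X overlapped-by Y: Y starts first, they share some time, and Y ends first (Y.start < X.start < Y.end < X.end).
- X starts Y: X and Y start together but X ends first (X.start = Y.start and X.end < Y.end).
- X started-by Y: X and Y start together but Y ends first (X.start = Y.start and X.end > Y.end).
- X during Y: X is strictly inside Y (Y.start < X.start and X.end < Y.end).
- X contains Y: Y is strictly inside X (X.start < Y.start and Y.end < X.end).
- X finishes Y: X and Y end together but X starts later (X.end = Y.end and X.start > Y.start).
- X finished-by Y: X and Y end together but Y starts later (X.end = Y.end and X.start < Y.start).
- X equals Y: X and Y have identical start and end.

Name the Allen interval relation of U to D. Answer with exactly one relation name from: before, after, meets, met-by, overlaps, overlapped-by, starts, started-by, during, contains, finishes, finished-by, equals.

U = [t=46, t=86]; D = [t=10, t=154].
Compare endpoints: U.start > D.start, U.start < D.end, U.end > D.start, U.end < D.end.
That pattern is 'during'.

during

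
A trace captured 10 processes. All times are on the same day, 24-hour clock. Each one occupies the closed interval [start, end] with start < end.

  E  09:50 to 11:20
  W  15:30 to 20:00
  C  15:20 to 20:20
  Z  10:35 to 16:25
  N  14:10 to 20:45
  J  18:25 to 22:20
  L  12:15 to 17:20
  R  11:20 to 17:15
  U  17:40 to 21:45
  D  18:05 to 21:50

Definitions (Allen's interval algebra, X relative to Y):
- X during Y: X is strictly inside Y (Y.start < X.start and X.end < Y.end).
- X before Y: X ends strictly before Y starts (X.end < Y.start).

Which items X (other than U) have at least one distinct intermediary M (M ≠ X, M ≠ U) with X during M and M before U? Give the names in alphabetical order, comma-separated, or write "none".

none

Target U = [17:40, 21:45].
Intermediaries M with M before U: E, L, R, Z.
Via E — items with X during E: none.
Via L — items with X during L: none.
Via R — items with X during R: none.
Via Z — items with X during Z: none.
Union: none.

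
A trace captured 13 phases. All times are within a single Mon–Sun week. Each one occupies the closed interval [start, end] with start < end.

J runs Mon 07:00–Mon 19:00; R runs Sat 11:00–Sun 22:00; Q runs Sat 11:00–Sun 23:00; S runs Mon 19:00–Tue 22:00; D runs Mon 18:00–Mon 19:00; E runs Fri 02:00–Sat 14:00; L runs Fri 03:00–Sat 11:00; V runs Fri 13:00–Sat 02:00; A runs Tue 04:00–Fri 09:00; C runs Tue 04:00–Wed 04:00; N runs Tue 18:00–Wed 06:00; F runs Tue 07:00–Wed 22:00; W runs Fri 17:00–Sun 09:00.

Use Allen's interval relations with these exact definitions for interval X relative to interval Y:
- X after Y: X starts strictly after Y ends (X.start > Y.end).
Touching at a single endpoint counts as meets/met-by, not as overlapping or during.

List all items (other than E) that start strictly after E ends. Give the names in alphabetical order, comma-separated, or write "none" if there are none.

Target E = [Fri 02:00, Sat 14:00].
A [Tue 04:00, Fri 09:00] → overlaps → no.
C [Tue 04:00, Wed 04:00] → before → no.
D [Mon 18:00, Mon 19:00] → before → no.
F [Tue 07:00, Wed 22:00] → before → no.
J [Mon 07:00, Mon 19:00] → before → no.
L [Fri 03:00, Sat 11:00] → during → no.
N [Tue 18:00, Wed 06:00] → before → no.
Q [Sat 11:00, Sun 23:00] → overlapped-by → no.
R [Sat 11:00, Sun 22:00] → overlapped-by → no.
S [Mon 19:00, Tue 22:00] → before → no.
V [Fri 13:00, Sat 02:00] → during → no.
W [Fri 17:00, Sun 09:00] → overlapped-by → no.
Result: none.

none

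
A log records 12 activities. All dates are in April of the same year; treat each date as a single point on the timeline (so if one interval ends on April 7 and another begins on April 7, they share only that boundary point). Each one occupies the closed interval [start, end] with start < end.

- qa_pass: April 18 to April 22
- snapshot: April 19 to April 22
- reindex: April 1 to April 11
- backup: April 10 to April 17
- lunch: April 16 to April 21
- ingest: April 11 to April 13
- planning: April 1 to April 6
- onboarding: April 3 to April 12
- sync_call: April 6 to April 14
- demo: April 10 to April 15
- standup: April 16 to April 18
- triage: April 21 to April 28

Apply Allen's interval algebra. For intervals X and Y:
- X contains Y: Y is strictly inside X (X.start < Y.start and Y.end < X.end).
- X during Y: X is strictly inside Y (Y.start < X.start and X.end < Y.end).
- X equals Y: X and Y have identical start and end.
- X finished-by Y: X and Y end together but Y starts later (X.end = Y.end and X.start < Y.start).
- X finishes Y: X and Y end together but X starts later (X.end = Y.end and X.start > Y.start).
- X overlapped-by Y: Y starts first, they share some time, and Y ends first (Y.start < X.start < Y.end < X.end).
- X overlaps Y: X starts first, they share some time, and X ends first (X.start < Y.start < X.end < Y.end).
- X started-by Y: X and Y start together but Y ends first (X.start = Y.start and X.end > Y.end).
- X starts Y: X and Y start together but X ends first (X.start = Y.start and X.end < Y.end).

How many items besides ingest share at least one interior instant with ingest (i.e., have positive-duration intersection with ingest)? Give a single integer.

4

Target ingest = [April 11, April 13].
backup [April 10, April 17] → contains → counts.
demo [April 10, April 15] → contains → counts.
lunch [April 16, April 21] → after → no.
onboarding [April 3, April 12] → overlaps → counts.
planning [April 1, April 6] → before → no.
qa_pass [April 18, April 22] → after → no.
reindex [April 1, April 11] → meets → no.
snapshot [April 19, April 22] → after → no.
standup [April 16, April 18] → after → no.
sync_call [April 6, April 14] → contains → counts.
triage [April 21, April 28] → after → no.
Total: 4.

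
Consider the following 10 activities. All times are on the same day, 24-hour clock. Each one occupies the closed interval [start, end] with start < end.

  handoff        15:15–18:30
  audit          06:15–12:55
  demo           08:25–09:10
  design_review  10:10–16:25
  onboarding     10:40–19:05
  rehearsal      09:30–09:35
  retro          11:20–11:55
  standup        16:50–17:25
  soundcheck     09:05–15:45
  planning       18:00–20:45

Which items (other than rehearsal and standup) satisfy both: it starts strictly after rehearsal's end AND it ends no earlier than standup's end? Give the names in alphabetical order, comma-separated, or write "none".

Conditions: its start is strictly after rehearsal's end (X.start > 09:35) AND its end is no earlier than standup's end (X.end >= 17:25).
audit: start 06:15 > 09:35? ✗; end 12:55 >= 17:25? ✗ → no.
demo: start 08:25 > 09:35? ✗; end 09:10 >= 17:25? ✗ → no.
design_review: start 10:10 > 09:35? ✓; end 16:25 >= 17:25? ✗ → no.
handoff: start 15:15 > 09:35? ✓; end 18:30 >= 17:25? ✓ → yes.
onboarding: start 10:40 > 09:35? ✓; end 19:05 >= 17:25? ✓ → yes.
planning: start 18:00 > 09:35? ✓; end 20:45 >= 17:25? ✓ → yes.
retro: start 11:20 > 09:35? ✓; end 11:55 >= 17:25? ✗ → no.
soundcheck: start 09:05 > 09:35? ✗; end 15:45 >= 17:25? ✗ → no.
Result: handoff, onboarding, planning.

handoff, onboarding, planning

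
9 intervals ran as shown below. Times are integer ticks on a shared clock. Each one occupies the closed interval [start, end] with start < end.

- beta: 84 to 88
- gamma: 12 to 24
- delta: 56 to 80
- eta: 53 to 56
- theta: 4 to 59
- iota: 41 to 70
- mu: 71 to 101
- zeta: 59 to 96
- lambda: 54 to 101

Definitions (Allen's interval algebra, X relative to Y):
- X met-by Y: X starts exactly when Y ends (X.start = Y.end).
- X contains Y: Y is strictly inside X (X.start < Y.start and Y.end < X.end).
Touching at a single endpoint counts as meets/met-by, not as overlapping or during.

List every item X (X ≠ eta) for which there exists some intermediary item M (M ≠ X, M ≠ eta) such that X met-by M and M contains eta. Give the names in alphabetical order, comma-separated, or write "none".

Target eta = [53, 56].
Intermediaries M with M contains eta: iota, theta.
Via iota — items with X met-by iota: none.
Via theta — items with X met-by theta: zeta.
Union: zeta.

zeta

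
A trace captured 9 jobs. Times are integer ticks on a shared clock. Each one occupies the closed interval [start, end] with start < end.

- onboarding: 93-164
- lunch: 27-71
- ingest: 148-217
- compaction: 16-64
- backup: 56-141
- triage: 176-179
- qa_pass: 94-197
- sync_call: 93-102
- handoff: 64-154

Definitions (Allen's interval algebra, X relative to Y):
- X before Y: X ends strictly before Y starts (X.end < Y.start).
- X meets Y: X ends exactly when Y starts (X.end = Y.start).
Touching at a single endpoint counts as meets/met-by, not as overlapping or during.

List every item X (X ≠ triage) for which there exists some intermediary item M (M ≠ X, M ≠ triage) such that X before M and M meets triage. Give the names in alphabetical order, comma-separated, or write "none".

none

Target triage = [176, 179].
Intermediaries M with M meets triage: none.
Union: none.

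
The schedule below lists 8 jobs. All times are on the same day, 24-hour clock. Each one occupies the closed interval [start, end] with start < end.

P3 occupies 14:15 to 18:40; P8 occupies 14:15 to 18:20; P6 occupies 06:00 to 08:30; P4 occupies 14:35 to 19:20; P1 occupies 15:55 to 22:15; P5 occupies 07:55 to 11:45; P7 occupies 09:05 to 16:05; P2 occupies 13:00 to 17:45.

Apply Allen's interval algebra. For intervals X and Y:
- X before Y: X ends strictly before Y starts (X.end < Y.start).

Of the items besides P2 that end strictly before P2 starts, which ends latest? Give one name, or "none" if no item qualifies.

Target P2 = [13:00, 17:45].
P1 [15:55, 22:15] → overlapped-by → excluded.
P3 [14:15, 18:40] → overlapped-by → excluded.
P4 [14:35, 19:20] → overlapped-by → excluded.
P5 [07:55, 11:45] → before → candidate.
P6 [06:00, 08:30] → before → candidate.
P7 [09:05, 16:05] → overlaps → excluded.
P8 [14:15, 18:20] → overlapped-by → excluded.
Among candidates, latest end is 11:45 → P5.

P5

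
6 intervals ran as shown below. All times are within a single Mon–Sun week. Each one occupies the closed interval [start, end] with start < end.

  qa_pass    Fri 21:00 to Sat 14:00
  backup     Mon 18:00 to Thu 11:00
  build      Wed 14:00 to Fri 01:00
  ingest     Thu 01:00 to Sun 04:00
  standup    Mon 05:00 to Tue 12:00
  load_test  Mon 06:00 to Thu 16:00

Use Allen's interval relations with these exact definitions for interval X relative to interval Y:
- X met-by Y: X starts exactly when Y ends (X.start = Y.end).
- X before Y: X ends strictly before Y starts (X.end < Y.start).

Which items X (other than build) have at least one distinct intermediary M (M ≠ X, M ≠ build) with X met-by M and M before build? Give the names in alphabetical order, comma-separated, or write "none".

none

Target build = [Wed 14:00, Fri 01:00].
Intermediaries M with M before build: standup.
Via standup — items with X met-by standup: none.
Union: none.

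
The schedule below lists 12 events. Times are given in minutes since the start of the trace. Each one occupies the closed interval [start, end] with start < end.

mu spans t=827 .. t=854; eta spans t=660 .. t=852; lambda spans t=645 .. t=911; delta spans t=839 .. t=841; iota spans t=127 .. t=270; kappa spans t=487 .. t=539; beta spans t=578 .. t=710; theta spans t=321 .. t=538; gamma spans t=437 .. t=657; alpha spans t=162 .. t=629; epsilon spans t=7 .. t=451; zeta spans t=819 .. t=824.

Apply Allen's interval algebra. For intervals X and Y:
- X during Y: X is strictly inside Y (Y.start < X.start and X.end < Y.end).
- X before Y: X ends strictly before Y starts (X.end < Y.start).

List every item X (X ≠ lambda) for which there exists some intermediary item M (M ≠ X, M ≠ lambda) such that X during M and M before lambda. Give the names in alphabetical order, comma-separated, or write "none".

Target lambda = [t=645, t=911].
Intermediaries M with M before lambda: alpha, epsilon, iota, kappa, theta.
Via alpha — items with X during alpha: kappa, theta.
Via epsilon — items with X during epsilon: iota.
Via iota — items with X during iota: none.
Via kappa — items with X during kappa: none.
Via theta — items with X during theta: none.
Union: iota, kappa, theta.

iota, kappa, theta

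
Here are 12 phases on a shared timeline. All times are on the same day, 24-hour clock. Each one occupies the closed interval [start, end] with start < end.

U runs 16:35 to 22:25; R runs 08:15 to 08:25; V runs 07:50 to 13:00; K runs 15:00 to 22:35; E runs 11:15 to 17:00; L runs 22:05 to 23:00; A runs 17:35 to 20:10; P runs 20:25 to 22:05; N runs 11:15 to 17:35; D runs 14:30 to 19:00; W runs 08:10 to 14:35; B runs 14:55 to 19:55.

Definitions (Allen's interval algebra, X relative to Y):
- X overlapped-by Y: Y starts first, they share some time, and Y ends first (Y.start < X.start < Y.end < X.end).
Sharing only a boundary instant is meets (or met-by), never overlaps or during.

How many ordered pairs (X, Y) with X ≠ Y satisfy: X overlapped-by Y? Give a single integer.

Checking all 132 ordered pairs for relation 'overlapped-by'; matching pairs in alphabetical order:
(A, B): A overlapped-by B ✓
(A, D): A overlapped-by D ✓
(B, D): B overlapped-by D ✓
(B, E): B overlapped-by E ✓
(B, N): B overlapped-by N ✓
(D, E): D overlapped-by E ✓
(D, N): D overlapped-by N ✓
(D, W): D overlapped-by W ✓
(E, V): E overlapped-by V ✓
(E, W): E overlapped-by W ✓
(K, B): K overlapped-by B ✓
(K, D): K overlapped-by D ✓
(K, E): K overlapped-by E ✓
(K, N): K overlapped-by N ✓
(L, K): L overlapped-by K ✓
(L, U): L overlapped-by U ✓
(N, V): N overlapped-by V ✓
(N, W): N overlapped-by W ✓
(U, B): U overlapped-by B ✓
(U, D): U overlapped-by D ✓
(U, E): U overlapped-by E ✓
(U, N): U overlapped-by N ✓
(W, V): W overlapped-by V ✓
Count: 23.

23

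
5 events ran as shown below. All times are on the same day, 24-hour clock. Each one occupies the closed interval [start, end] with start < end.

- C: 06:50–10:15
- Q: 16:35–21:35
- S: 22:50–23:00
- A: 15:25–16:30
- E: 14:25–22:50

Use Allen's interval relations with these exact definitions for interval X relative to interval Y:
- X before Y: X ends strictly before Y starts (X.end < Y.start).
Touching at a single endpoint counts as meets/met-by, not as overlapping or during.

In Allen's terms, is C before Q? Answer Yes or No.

Yes

C = [06:50, 10:15], Q = [16:35, 21:35].
Actual relation of C to Q: before.
Asked whether 'before' holds → Yes.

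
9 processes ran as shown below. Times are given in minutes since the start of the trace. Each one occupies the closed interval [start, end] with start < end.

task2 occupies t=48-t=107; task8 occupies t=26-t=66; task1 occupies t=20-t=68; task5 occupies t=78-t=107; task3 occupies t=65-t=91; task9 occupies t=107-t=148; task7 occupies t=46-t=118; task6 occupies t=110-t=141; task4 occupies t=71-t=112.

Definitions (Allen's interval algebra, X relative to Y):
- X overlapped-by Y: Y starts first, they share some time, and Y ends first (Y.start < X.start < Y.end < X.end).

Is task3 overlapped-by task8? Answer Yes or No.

Yes

task3 = [t=65, t=91], task8 = [t=26, t=66].
Actual relation of task3 to task8: overlapped-by.
Asked whether 'overlapped-by' holds → Yes.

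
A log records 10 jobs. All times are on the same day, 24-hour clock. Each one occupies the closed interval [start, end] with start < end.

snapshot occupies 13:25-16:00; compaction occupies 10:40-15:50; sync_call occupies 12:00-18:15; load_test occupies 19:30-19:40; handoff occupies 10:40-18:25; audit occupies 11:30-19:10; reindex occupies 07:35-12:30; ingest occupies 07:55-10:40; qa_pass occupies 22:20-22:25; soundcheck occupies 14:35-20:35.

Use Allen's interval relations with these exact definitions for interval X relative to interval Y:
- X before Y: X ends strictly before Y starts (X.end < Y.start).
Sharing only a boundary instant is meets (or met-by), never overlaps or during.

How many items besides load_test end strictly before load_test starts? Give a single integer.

7

Target load_test = [19:30, 19:40].
audit [11:30, 19:10] → before → counts.
compaction [10:40, 15:50] → before → counts.
handoff [10:40, 18:25] → before → counts.
ingest [07:55, 10:40] → before → counts.
qa_pass [22:20, 22:25] → after → no.
reindex [07:35, 12:30] → before → counts.
snapshot [13:25, 16:00] → before → counts.
soundcheck [14:35, 20:35] → contains → no.
sync_call [12:00, 18:15] → before → counts.
Total: 7.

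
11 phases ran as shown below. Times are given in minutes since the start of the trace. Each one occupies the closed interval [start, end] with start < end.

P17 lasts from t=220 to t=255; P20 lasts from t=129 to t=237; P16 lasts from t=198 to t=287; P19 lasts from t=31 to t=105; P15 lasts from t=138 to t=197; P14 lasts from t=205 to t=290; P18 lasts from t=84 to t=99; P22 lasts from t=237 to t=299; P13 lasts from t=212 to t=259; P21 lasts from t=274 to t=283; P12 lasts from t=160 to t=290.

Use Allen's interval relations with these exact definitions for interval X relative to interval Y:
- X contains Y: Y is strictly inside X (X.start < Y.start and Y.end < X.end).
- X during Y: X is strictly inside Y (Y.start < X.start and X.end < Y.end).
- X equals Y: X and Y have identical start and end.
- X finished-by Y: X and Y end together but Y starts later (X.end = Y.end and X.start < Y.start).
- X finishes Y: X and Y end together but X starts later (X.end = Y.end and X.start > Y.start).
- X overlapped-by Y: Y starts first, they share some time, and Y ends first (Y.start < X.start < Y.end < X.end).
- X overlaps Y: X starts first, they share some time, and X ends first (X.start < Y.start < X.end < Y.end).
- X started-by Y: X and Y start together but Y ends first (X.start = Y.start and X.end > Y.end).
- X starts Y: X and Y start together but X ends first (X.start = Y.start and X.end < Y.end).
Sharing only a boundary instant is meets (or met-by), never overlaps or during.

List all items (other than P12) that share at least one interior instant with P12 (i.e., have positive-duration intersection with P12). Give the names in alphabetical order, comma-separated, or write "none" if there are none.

P13, P14, P15, P16, P17, P20, P21, P22

Target P12 = [t=160, t=290].
P13 [t=212, t=259] → during → yes.
P14 [t=205, t=290] → finishes → yes.
P15 [t=138, t=197] → overlaps → yes.
P16 [t=198, t=287] → during → yes.
P17 [t=220, t=255] → during → yes.
P18 [t=84, t=99] → before → no.
P19 [t=31, t=105] → before → no.
P20 [t=129, t=237] → overlaps → yes.
P21 [t=274, t=283] → during → yes.
P22 [t=237, t=299] → overlapped-by → yes.
Result: P13, P14, P15, P16, P17, P20, P21, P22.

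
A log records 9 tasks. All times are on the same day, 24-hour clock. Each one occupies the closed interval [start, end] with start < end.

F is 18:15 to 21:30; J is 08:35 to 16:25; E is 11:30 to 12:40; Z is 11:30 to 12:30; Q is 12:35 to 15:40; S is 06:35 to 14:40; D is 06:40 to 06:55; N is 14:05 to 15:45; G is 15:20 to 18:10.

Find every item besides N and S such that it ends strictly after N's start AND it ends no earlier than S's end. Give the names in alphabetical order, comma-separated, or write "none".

Conditions: its end is strictly after N's start (X.end > 14:05) AND its end is no earlier than S's end (X.end >= 14:40).
D: end 06:55 > 14:05? ✗; end 06:55 >= 14:40? ✗ → no.
E: end 12:40 > 14:05? ✗; end 12:40 >= 14:40? ✗ → no.
F: end 21:30 > 14:05? ✓; end 21:30 >= 14:40? ✓ → yes.
G: end 18:10 > 14:05? ✓; end 18:10 >= 14:40? ✓ → yes.
J: end 16:25 > 14:05? ✓; end 16:25 >= 14:40? ✓ → yes.
Q: end 15:40 > 14:05? ✓; end 15:40 >= 14:40? ✓ → yes.
Z: end 12:30 > 14:05? ✗; end 12:30 >= 14:40? ✗ → no.
Result: F, G, J, Q.

F, G, J, Q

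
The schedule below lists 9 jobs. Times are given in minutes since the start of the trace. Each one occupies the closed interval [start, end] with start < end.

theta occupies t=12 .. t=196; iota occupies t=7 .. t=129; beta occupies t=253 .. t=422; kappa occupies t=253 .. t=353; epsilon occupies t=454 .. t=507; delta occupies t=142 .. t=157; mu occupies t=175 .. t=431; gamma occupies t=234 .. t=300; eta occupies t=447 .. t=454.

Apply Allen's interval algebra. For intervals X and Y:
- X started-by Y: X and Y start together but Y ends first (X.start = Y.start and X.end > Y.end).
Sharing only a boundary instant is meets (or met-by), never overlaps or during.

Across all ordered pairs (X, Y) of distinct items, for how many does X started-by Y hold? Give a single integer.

Checking all 72 ordered pairs for relation 'started-by'; matching pairs in alphabetical order:
(beta, kappa): beta started-by kappa ✓
Count: 1.

1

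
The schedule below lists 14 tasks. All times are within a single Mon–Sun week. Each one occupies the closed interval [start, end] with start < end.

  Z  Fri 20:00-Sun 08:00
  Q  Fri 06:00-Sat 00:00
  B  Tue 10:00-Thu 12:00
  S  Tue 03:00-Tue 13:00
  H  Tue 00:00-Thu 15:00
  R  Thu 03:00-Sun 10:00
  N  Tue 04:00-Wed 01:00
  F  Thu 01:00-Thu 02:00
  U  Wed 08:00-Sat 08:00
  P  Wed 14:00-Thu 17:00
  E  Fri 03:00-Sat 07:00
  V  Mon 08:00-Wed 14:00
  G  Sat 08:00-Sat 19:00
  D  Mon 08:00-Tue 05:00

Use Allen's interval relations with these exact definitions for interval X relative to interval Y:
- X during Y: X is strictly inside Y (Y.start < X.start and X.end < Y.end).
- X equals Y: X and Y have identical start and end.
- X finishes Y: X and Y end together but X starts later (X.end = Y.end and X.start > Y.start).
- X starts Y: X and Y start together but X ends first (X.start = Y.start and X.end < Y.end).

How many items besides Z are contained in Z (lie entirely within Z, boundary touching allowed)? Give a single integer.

1

Target Z = [Fri 20:00, Sun 08:00].
B [Tue 10:00, Thu 12:00] → before → no.
D [Mon 08:00, Tue 05:00] → before → no.
E [Fri 03:00, Sat 07:00] → overlaps → no.
F [Thu 01:00, Thu 02:00] → before → no.
G [Sat 08:00, Sat 19:00] → during → counts.
H [Tue 00:00, Thu 15:00] → before → no.
N [Tue 04:00, Wed 01:00] → before → no.
P [Wed 14:00, Thu 17:00] → before → no.
Q [Fri 06:00, Sat 00:00] → overlaps → no.
R [Thu 03:00, Sun 10:00] → contains → no.
S [Tue 03:00, Tue 13:00] → before → no.
U [Wed 08:00, Sat 08:00] → overlaps → no.
V [Mon 08:00, Wed 14:00] → before → no.
Total: 1.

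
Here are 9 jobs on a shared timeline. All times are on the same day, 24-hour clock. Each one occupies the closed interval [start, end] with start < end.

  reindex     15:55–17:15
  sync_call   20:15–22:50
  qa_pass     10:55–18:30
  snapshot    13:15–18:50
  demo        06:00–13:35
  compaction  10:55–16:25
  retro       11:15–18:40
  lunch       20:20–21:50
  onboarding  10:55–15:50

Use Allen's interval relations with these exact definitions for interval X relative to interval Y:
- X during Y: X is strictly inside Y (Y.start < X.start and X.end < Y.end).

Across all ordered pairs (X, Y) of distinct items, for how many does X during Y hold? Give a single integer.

Checking all 72 ordered pairs for relation 'during'; matching pairs in alphabetical order:
(lunch, sync_call): lunch during sync_call ✓
(reindex, qa_pass): reindex during qa_pass ✓
(reindex, retro): reindex during retro ✓
(reindex, snapshot): reindex during snapshot ✓
Count: 4.

4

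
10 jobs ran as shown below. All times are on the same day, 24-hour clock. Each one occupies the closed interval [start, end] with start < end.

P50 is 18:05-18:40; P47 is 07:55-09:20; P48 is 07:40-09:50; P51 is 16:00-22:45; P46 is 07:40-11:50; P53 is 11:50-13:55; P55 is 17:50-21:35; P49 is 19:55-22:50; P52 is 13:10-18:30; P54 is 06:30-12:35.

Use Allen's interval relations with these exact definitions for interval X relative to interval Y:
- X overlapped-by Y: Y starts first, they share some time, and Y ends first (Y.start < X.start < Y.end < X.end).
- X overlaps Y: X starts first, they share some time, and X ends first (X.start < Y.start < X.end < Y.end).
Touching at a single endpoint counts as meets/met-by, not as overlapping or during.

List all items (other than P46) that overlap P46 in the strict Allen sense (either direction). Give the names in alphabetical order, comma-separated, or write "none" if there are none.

none

Target P46 = [07:40, 11:50].
P47 [07:55, 09:20] → during → no.
P48 [07:40, 09:50] → starts → no.
P49 [19:55, 22:50] → after → no.
P50 [18:05, 18:40] → after → no.
P51 [16:00, 22:45] → after → no.
P52 [13:10, 18:30] → after → no.
P53 [11:50, 13:55] → met-by → no.
P54 [06:30, 12:35] → contains → no.
P55 [17:50, 21:35] → after → no.
Result: none.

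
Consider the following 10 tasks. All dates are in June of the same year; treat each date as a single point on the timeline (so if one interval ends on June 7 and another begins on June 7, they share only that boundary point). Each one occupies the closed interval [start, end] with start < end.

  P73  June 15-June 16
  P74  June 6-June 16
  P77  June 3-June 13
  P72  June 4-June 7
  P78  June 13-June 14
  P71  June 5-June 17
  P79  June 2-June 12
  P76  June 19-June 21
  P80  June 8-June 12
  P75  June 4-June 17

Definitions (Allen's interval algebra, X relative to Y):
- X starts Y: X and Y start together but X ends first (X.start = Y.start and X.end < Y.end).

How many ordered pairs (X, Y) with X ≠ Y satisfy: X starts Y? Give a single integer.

1

Checking all 90 ordered pairs for relation 'starts'; matching pairs in alphabetical order:
(P72, P75): P72 starts P75 ✓
Count: 1.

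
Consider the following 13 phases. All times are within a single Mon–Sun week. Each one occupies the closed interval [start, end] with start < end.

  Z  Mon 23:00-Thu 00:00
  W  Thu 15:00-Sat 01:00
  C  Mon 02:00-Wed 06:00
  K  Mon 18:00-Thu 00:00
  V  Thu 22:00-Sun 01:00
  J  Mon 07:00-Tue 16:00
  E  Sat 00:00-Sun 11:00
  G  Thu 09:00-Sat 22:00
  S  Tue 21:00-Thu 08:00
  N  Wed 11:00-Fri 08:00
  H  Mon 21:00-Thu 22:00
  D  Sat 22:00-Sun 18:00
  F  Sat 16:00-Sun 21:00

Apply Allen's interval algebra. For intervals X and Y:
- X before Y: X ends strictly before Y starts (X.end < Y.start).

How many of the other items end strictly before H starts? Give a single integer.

Target H = [Mon 21:00, Thu 22:00].
C [Mon 02:00, Wed 06:00] → overlaps → no.
D [Sat 22:00, Sun 18:00] → after → no.
E [Sat 00:00, Sun 11:00] → after → no.
F [Sat 16:00, Sun 21:00] → after → no.
G [Thu 09:00, Sat 22:00] → overlapped-by → no.
J [Mon 07:00, Tue 16:00] → overlaps → no.
K [Mon 18:00, Thu 00:00] → overlaps → no.
N [Wed 11:00, Fri 08:00] → overlapped-by → no.
S [Tue 21:00, Thu 08:00] → during → no.
V [Thu 22:00, Sun 01:00] → met-by → no.
W [Thu 15:00, Sat 01:00] → overlapped-by → no.
Z [Mon 23:00, Thu 00:00] → during → no.
Total: 0.

0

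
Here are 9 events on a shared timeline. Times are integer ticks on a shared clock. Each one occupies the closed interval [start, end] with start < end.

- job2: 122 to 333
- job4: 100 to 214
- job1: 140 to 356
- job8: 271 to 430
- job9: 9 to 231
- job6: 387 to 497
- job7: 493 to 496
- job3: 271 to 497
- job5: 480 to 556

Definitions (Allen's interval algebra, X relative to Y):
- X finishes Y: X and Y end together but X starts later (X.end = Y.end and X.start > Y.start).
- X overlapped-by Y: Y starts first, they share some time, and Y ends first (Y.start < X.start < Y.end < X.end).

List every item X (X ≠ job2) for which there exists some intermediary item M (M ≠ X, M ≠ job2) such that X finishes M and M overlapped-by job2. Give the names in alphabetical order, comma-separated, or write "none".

job6

Target job2 = [122, 333].
Intermediaries M with M overlapped-by job2: job1, job3, job8.
Via job1 — items with X finishes job1: none.
Via job3 — items with X finishes job3: job6.
Via job8 — items with X finishes job8: none.
Union: job6.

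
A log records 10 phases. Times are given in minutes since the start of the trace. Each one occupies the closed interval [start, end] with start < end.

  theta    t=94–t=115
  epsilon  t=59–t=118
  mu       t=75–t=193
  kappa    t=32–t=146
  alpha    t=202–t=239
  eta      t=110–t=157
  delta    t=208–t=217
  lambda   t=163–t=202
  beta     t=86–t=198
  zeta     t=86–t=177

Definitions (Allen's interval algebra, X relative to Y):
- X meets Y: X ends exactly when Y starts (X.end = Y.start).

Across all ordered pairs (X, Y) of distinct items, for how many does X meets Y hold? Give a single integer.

1

Checking all 90 ordered pairs for relation 'meets'; matching pairs in alphabetical order:
(lambda, alpha): lambda meets alpha ✓
Count: 1.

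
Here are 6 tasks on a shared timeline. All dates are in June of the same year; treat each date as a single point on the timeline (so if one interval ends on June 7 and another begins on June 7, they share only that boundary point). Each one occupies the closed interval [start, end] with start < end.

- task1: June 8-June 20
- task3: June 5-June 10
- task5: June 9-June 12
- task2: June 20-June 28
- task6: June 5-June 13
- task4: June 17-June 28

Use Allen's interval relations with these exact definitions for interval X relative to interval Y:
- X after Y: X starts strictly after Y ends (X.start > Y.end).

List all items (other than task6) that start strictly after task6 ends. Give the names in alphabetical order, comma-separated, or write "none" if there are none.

task2, task4

Target task6 = [June 5, June 13].
task1 [June 8, June 20] → overlapped-by → no.
task2 [June 20, June 28] → after → yes.
task3 [June 5, June 10] → starts → no.
task4 [June 17, June 28] → after → yes.
task5 [June 9, June 12] → during → no.
Result: task2, task4.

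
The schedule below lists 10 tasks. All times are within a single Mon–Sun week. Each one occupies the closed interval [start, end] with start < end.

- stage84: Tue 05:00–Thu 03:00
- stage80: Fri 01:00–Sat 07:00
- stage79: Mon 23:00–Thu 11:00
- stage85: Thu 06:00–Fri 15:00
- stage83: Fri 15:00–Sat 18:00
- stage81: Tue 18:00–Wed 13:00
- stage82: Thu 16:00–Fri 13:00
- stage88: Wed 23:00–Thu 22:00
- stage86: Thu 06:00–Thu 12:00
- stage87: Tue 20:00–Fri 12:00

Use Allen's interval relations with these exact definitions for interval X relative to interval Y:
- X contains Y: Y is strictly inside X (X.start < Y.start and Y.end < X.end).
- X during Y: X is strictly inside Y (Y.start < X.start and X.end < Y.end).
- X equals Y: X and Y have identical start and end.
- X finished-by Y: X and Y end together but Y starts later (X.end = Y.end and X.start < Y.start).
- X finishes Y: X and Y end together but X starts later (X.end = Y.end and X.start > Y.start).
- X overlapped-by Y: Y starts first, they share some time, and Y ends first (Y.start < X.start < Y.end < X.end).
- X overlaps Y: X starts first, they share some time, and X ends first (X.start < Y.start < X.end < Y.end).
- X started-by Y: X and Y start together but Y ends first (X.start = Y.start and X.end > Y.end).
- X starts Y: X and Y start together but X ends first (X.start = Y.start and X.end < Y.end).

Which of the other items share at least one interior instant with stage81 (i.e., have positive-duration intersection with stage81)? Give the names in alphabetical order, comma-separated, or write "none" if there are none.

Target stage81 = [Tue 18:00, Wed 13:00].
stage79 [Mon 23:00, Thu 11:00] → contains → yes.
stage80 [Fri 01:00, Sat 07:00] → after → no.
stage82 [Thu 16:00, Fri 13:00] → after → no.
stage83 [Fri 15:00, Sat 18:00] → after → no.
stage84 [Tue 05:00, Thu 03:00] → contains → yes.
stage85 [Thu 06:00, Fri 15:00] → after → no.
stage86 [Thu 06:00, Thu 12:00] → after → no.
stage87 [Tue 20:00, Fri 12:00] → overlapped-by → yes.
stage88 [Wed 23:00, Thu 22:00] → after → no.
Result: stage79, stage84, stage87.

stage79, stage84, stage87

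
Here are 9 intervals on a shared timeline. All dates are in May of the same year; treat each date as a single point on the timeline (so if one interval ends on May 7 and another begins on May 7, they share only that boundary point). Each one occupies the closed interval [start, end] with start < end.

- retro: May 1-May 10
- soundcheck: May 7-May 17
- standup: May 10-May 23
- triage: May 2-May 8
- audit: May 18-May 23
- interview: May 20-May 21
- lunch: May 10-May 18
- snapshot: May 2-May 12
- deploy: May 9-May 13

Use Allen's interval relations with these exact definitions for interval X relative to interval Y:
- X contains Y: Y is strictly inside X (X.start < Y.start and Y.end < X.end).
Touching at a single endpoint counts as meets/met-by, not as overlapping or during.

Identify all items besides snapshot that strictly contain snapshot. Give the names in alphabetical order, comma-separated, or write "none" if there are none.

none

Target snapshot = [May 2, May 12].
audit [May 18, May 23] → after → no.
deploy [May 9, May 13] → overlapped-by → no.
interview [May 20, May 21] → after → no.
lunch [May 10, May 18] → overlapped-by → no.
retro [May 1, May 10] → overlaps → no.
soundcheck [May 7, May 17] → overlapped-by → no.
standup [May 10, May 23] → overlapped-by → no.
triage [May 2, May 8] → starts → no.
Result: none.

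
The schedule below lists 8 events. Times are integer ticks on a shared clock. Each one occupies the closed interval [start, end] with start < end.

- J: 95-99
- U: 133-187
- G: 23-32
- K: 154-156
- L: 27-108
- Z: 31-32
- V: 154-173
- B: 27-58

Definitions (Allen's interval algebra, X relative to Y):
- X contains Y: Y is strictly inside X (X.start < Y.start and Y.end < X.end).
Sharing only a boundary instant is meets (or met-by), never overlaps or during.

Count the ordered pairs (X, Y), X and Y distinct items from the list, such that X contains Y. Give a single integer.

Checking all 56 ordered pairs for relation 'contains'; matching pairs in alphabetical order:
(B, Z): B contains Z ✓
(L, J): L contains J ✓
(L, Z): L contains Z ✓
(U, K): U contains K ✓
(U, V): U contains V ✓
Count: 5.

5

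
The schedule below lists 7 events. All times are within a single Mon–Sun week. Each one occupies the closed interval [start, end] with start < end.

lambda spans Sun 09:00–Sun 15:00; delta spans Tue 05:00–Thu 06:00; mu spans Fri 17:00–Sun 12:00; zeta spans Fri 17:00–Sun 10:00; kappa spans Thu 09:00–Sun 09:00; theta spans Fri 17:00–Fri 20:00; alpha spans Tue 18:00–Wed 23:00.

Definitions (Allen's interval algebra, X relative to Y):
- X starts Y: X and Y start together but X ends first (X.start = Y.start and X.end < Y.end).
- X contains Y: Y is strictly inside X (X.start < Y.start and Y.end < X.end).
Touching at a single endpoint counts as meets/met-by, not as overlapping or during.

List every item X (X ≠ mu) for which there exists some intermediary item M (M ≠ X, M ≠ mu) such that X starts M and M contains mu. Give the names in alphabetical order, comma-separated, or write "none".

Target mu = [Fri 17:00, Sun 12:00].
Intermediaries M with M contains mu: none.
Union: none.

none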